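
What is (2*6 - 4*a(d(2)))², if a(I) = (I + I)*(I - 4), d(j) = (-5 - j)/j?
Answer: 39204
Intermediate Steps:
d(j) = (-5 - j)/j
a(I) = 2*I*(-4 + I) (a(I) = (2*I)*(-4 + I) = 2*I*(-4 + I))
(2*6 - 4*a(d(2)))² = (2*6 - 8*(-5 - 1*2)/2*(-4 + (-5 - 1*2)/2))² = (12 - 8*(-5 - 2)/2*(-4 + (-5 - 2)/2))² = (12 - 8*(½)*(-7)*(-4 + (½)*(-7)))² = (12 - 8*(-7)*(-4 - 7/2)/2)² = (12 - 8*(-7)*(-15)/(2*2))² = (12 - 4*105/2)² = (12 - 210)² = (-198)² = 39204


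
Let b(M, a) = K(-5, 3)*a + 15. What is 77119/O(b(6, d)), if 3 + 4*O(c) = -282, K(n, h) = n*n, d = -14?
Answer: -308476/285 ≈ -1082.4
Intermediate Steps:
K(n, h) = n**2
b(M, a) = 15 + 25*a (b(M, a) = (-5)**2*a + 15 = 25*a + 15 = 15 + 25*a)
O(c) = -285/4 (O(c) = -3/4 + (1/4)*(-282) = -3/4 - 141/2 = -285/4)
77119/O(b(6, d)) = 77119/(-285/4) = 77119*(-4/285) = -308476/285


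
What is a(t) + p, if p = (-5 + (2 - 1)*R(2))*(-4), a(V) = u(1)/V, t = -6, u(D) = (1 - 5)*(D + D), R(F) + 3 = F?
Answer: 76/3 ≈ 25.333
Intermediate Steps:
R(F) = -3 + F
u(D) = -8*D
a(V) = -8/V (a(V) = (-8*1)/V = -8/V)
p = 24 (p = (-5 + (2 - 1)*(-3 + 2))*(-4) = (-5 + 1*(-1))*(-4) = (-5 - 1)*(-4) = -6*(-4) = 24)
a(t) + p = -8/(-6) + 24 = -8*(-1/6) + 24 = 4/3 + 24 = 76/3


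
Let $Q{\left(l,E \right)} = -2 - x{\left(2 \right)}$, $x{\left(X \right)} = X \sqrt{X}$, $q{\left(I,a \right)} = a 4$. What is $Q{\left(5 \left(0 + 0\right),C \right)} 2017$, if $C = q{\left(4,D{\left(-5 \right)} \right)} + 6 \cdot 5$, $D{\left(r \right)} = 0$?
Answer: $-4034 - 4034 \sqrt{2} \approx -9738.9$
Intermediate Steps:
$q{\left(I,a \right)} = 4 a$
$C = 30$ ($C = 4 \cdot 0 + 6 \cdot 5 = 0 + 30 = 30$)
$x{\left(X \right)} = X^{\frac{3}{2}}$
$Q{\left(l,E \right)} = -2 - 2 \sqrt{2}$ ($Q{\left(l,E \right)} = -2 - 2^{\frac{3}{2}} = -2 - 2 \sqrt{2}$)
$Q{\left(5 \left(0 + 0\right),C \right)} 2017 = \left(-2 - 2 \sqrt{2}\right) 2017 = -4034 - 4034 \sqrt{2}$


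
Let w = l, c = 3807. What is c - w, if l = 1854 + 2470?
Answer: -517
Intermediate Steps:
l = 4324
w = 4324
c - w = 3807 - 1*4324 = 3807 - 4324 = -517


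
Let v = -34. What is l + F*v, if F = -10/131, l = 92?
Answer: 12392/131 ≈ 94.595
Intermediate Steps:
F = -10/131 (F = -10*1/131 = -10/131 ≈ -0.076336)
l + F*v = 92 - 10/131*(-34) = 92 + 340/131 = 12392/131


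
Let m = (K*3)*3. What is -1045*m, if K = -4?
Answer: 37620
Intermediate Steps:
m = -36 (m = -4*3*3 = -12*3 = -36)
-1045*m = -1045*(-36) = 37620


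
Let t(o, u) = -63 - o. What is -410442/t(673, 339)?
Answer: 205221/368 ≈ 557.67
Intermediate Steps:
-410442/t(673, 339) = -410442/(-63 - 1*673) = -410442/(-63 - 673) = -410442/(-736) = -410442*(-1/736) = 205221/368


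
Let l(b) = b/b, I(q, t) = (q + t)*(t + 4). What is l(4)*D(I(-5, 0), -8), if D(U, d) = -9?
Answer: -9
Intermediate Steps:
I(q, t) = (4 + t)*(q + t) (I(q, t) = (q + t)*(4 + t) = (4 + t)*(q + t))
l(b) = 1
l(4)*D(I(-5, 0), -8) = 1*(-9) = -9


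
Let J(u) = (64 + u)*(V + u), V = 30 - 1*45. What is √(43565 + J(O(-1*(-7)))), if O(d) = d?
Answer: √42997 ≈ 207.36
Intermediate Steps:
V = -15 (V = 30 - 45 = -15)
J(u) = (-15 + u)*(64 + u) (J(u) = (64 + u)*(-15 + u) = (-15 + u)*(64 + u))
√(43565 + J(O(-1*(-7)))) = √(43565 + (-960 + (-1*(-7))² + 49*(-1*(-7)))) = √(43565 + (-960 + 7² + 49*7)) = √(43565 + (-960 + 49 + 343)) = √(43565 - 568) = √42997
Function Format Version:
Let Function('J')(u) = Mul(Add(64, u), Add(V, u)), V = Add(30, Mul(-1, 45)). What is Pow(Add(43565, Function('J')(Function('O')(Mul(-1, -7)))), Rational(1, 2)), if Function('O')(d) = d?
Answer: Pow(42997, Rational(1, 2)) ≈ 207.36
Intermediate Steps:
V = -15 (V = Add(30, -45) = -15)
Function('J')(u) = Mul(Add(-15, u), Add(64, u)) (Function('J')(u) = Mul(Add(64, u), Add(-15, u)) = Mul(Add(-15, u), Add(64, u)))
Pow(Add(43565, Function('J')(Function('O')(Mul(-1, -7)))), Rational(1, 2)) = Pow(Add(43565, Add(-960, Pow(Mul(-1, -7), 2), Mul(49, Mul(-1, -7)))), Rational(1, 2)) = Pow(Add(43565, Add(-960, Pow(7, 2), Mul(49, 7))), Rational(1, 2)) = Pow(Add(43565, Add(-960, 49, 343)), Rational(1, 2)) = Pow(Add(43565, -568), Rational(1, 2)) = Pow(42997, Rational(1, 2))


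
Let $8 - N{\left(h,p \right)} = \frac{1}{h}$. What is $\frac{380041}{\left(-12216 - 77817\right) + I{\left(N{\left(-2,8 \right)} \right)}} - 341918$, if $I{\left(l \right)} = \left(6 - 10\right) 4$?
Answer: $- \frac{30789754023}{90049} \approx -3.4192 \cdot 10^{5}$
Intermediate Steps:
$N{\left(h,p \right)} = 8 - \frac{1}{h}$
$I{\left(l \right)} = -16$ ($I{\left(l \right)} = \left(-4\right) 4 = -16$)
$\frac{380041}{\left(-12216 - 77817\right) + I{\left(N{\left(-2,8 \right)} \right)}} - 341918 = \frac{380041}{\left(-12216 - 77817\right) - 16} - 341918 = \frac{380041}{-90033 - 16} - 341918 = \frac{380041}{-90049} - 341918 = 380041 \left(- \frac{1}{90049}\right) - 341918 = - \frac{380041}{90049} - 341918 = - \frac{30789754023}{90049}$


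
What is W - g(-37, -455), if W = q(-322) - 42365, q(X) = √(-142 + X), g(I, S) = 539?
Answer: -42904 + 4*I*√29 ≈ -42904.0 + 21.541*I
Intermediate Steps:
W = -42365 + 4*I*√29 (W = √(-142 - 322) - 42365 = √(-464) - 42365 = 4*I*√29 - 42365 = -42365 + 4*I*√29 ≈ -42365.0 + 21.541*I)
W - g(-37, -455) = (-42365 + 4*I*√29) - 1*539 = (-42365 + 4*I*√29) - 539 = -42904 + 4*I*√29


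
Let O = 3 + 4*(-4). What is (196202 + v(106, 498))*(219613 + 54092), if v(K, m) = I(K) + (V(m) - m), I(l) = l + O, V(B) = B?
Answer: 53726922975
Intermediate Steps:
O = -13 (O = 3 - 16 = -13)
I(l) = -13 + l (I(l) = l - 13 = -13 + l)
v(K, m) = -13 + K (v(K, m) = (-13 + K) + (m - m) = (-13 + K) + 0 = -13 + K)
(196202 + v(106, 498))*(219613 + 54092) = (196202 + (-13 + 106))*(219613 + 54092) = (196202 + 93)*273705 = 196295*273705 = 53726922975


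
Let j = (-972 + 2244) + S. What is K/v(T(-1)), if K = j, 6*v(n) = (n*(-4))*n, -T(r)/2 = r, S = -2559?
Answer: 3861/8 ≈ 482.63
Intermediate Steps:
T(r) = -2*r
v(n) = -2*n²/3 (v(n) = ((n*(-4))*n)/6 = ((-4*n)*n)/6 = (-4*n²)/6 = -2*n²/3)
j = -1287 (j = (-972 + 2244) - 2559 = 1272 - 2559 = -1287)
K = -1287
K/v(T(-1)) = -1287/((-2*(-2*(-1))²/3)) = -1287/((-⅔*2²)) = -1287/((-⅔*4)) = -1287/(-8/3) = -1287*(-3/8) = 3861/8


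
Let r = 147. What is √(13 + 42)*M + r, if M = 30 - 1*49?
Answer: 147 - 19*√55 ≈ 6.0922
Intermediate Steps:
M = -19 (M = 30 - 49 = -19)
√(13 + 42)*M + r = √(13 + 42)*(-19) + 147 = √55*(-19) + 147 = -19*√55 + 147 = 147 - 19*√55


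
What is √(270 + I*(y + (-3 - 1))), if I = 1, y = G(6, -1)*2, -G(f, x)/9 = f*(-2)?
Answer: √482 ≈ 21.954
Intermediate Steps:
G(f, x) = 18*f (G(f, x) = -9*f*(-2) = -(-18)*f = 18*f)
y = 216 (y = (18*6)*2 = 108*2 = 216)
√(270 + I*(y + (-3 - 1))) = √(270 + 1*(216 + (-3 - 1))) = √(270 + 1*(216 - 4)) = √(270 + 1*212) = √(270 + 212) = √482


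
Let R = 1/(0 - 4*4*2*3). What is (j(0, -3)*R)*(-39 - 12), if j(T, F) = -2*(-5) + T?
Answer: 85/16 ≈ 5.3125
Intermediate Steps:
j(T, F) = 10 + T
R = -1/96 (R = 1/(0 - 32*3) = 1/(0 - 4*24) = 1/(0 - 96) = 1/(-96) = -1/96 ≈ -0.010417)
(j(0, -3)*R)*(-39 - 12) = ((10 + 0)*(-1/96))*(-39 - 12) = (10*(-1/96))*(-51) = -5/48*(-51) = 85/16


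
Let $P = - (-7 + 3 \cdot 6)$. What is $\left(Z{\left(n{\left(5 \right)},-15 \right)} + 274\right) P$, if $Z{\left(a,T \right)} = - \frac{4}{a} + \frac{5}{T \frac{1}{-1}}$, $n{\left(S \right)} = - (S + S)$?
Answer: $- \frac{45331}{15} \approx -3022.1$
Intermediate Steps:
$n{\left(S \right)} = - 2 S$
$Z{\left(a,T \right)} = - \frac{5}{T} - \frac{4}{a}$ ($Z{\left(a,T \right)} = - \frac{4}{a} + \frac{5}{T \left(-1\right)} = - \frac{4}{a} + \frac{5}{\left(-1\right) T} = - \frac{4}{a} + 5 \left(- \frac{1}{T}\right) = - \frac{4}{a} - \frac{5}{T} = - \frac{5}{T} - \frac{4}{a}$)
$P = -11$ ($P = - (-7 + 18) = \left(-1\right) 11 = -11$)
$\left(Z{\left(n{\left(5 \right)},-15 \right)} + 274\right) P = \left(\left(- \frac{5}{-15} - \frac{4}{\left(-2\right) 5}\right) + 274\right) \left(-11\right) = \left(\left(\left(-5\right) \left(- \frac{1}{15}\right) - \frac{4}{-10}\right) + 274\right) \left(-11\right) = \left(\left(\frac{1}{3} - - \frac{2}{5}\right) + 274\right) \left(-11\right) = \left(\left(\frac{1}{3} + \frac{2}{5}\right) + 274\right) \left(-11\right) = \left(\frac{11}{15} + 274\right) \left(-11\right) = \frac{4121}{15} \left(-11\right) = - \frac{45331}{15}$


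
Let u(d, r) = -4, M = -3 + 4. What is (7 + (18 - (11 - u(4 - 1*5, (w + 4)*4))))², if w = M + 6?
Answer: 100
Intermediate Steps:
M = 1
w = 7 (w = 1 + 6 = 7)
(7 + (18 - (11 - u(4 - 1*5, (w + 4)*4))))² = (7 + (18 - (11 - 1*(-4))))² = (7 + (18 - (11 + 4)))² = (7 + (18 - 1*15))² = (7 + (18 - 15))² = (7 + 3)² = 10² = 100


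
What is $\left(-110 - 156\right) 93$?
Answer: $-24738$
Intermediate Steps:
$\left(-110 - 156\right) 93 = \left(-266\right) 93 = -24738$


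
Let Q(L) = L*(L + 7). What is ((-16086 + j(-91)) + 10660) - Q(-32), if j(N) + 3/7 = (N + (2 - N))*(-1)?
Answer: -43599/7 ≈ -6228.4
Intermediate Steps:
j(N) = -17/7 (j(N) = -3/7 + (N + (2 - N))*(-1) = -3/7 + 2*(-1) = -3/7 - 2 = -17/7)
Q(L) = L*(7 + L)
((-16086 + j(-91)) + 10660) - Q(-32) = ((-16086 - 17/7) + 10660) - (-32)*(7 - 32) = (-112619/7 + 10660) - (-32)*(-25) = -37999/7 - 1*800 = -37999/7 - 800 = -43599/7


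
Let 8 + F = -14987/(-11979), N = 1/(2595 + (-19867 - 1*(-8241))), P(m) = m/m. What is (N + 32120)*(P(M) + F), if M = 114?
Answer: -19976354464654/108182349 ≈ -1.8465e+5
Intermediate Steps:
P(m) = 1
N = -1/9031 (N = 1/(2595 + (-19867 + 8241)) = 1/(2595 - 11626) = 1/(-9031) = -1/9031 ≈ -0.00011073)
F = -80845/11979 (F = -8 - 14987/(-11979) = -8 - 14987*(-1/11979) = -8 + 14987/11979 = -80845/11979 ≈ -6.7489)
(N + 32120)*(P(M) + F) = (-1/9031 + 32120)*(1 - 80845/11979) = (290075719/9031)*(-68866/11979) = -19976354464654/108182349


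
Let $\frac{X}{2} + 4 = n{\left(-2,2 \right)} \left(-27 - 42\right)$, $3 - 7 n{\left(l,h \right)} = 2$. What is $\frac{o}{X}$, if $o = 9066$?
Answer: $- \frac{31731}{97} \approx -327.12$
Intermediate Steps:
$n{\left(l,h \right)} = \frac{1}{7}$ ($n{\left(l,h \right)} = \frac{3}{7} - \frac{2}{7} = \frac{1}{7}$)
$X = - \frac{194}{7}$ ($X = -8 + 2 \frac{-27 - 42}{7} = -8 + 2 \cdot \frac{1}{7} \left(-69\right) = -8 + 2 \left(- \frac{69}{7}\right) = -8 - \frac{138}{7} = - \frac{194}{7} \approx -27.714$)
$\frac{o}{X} = \frac{9066}{- \frac{194}{7}} = 9066 \left(- \frac{7}{194}\right) = - \frac{31731}{97}$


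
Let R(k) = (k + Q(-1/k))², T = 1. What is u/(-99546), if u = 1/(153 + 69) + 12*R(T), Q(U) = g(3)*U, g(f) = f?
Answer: -10657/22099212 ≈ -0.00048223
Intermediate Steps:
Q(U) = 3*U
R(k) = (k - 3/k)² (R(k) = (k + 3*(-1/k))² = (k - 3/k)²)
u = 10657/222 (u = 1/(153 + 69) + 12*((-3 + 1²)²/1²) = 1/222 + 12*(1*(-3 + 1)²) = 1/222 + 12*(1*(-2)²) = 1/222 + 12*(1*4) = 1/222 + 12*4 = 1/222 + 48 = 10657/222 ≈ 48.005)
u/(-99546) = (10657/222)/(-99546) = (10657/222)*(-1/99546) = -10657/22099212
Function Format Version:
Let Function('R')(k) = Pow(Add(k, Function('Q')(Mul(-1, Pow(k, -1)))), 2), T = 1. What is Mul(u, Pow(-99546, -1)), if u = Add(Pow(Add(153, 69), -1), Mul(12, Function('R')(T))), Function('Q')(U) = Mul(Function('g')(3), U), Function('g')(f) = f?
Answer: Rational(-10657, 22099212) ≈ -0.00048223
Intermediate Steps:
Function('Q')(U) = Mul(3, U)
Function('R')(k) = Pow(Add(k, Mul(-3, Pow(k, -1))), 2) (Function('R')(k) = Pow(Add(k, Mul(3, Mul(-1, Pow(k, -1)))), 2) = Pow(Add(k, Mul(-3, Pow(k, -1))), 2))
u = Rational(10657, 222) (u = Add(Pow(Add(153, 69), -1), Mul(12, Mul(Pow(1, -2), Pow(Add(-3, Pow(1, 2)), 2)))) = Add(Pow(222, -1), Mul(12, Mul(1, Pow(Add(-3, 1), 2)))) = Add(Rational(1, 222), Mul(12, Mul(1, Pow(-2, 2)))) = Add(Rational(1, 222), Mul(12, Mul(1, 4))) = Add(Rational(1, 222), Mul(12, 4)) = Add(Rational(1, 222), 48) = Rational(10657, 222) ≈ 48.005)
Mul(u, Pow(-99546, -1)) = Mul(Rational(10657, 222), Pow(-99546, -1)) = Mul(Rational(10657, 222), Rational(-1, 99546)) = Rational(-10657, 22099212)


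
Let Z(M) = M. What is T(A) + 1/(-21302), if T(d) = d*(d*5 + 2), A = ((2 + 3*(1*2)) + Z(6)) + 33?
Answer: 237282977/21302 ≈ 11139.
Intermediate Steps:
A = 47 (A = ((2 + 3*(1*2)) + 6) + 33 = ((2 + 3*2) + 6) + 33 = ((2 + 6) + 6) + 33 = (8 + 6) + 33 = 14 + 33 = 47)
T(d) = d*(2 + 5*d) (T(d) = d*(5*d + 2) = d*(2 + 5*d))
T(A) + 1/(-21302) = 47*(2 + 5*47) + 1/(-21302) = 47*(2 + 235) - 1/21302 = 47*237 - 1/21302 = 11139 - 1/21302 = 237282977/21302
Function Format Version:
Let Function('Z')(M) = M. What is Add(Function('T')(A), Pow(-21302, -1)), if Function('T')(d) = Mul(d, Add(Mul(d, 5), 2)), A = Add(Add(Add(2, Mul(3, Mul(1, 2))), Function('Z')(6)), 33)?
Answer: Rational(237282977, 21302) ≈ 11139.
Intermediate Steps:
A = 47 (A = Add(Add(Add(2, Mul(3, Mul(1, 2))), 6), 33) = Add(Add(Add(2, Mul(3, 2)), 6), 33) = Add(Add(Add(2, 6), 6), 33) = Add(Add(8, 6), 33) = Add(14, 33) = 47)
Function('T')(d) = Mul(d, Add(2, Mul(5, d))) (Function('T')(d) = Mul(d, Add(Mul(5, d), 2)) = Mul(d, Add(2, Mul(5, d))))
Add(Function('T')(A), Pow(-21302, -1)) = Add(Mul(47, Add(2, Mul(5, 47))), Pow(-21302, -1)) = Add(Mul(47, Add(2, 235)), Rational(-1, 21302)) = Add(Mul(47, 237), Rational(-1, 21302)) = Add(11139, Rational(-1, 21302)) = Rational(237282977, 21302)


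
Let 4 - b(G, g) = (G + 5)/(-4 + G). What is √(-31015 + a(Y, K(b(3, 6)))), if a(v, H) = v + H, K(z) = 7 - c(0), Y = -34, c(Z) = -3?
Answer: I*√31039 ≈ 176.18*I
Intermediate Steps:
b(G, g) = 4 - (5 + G)/(-4 + G) (b(G, g) = 4 - (G + 5)/(-4 + G) = 4 - (5 + G)/(-4 + G))
K(z) = 10 (K(z) = 7 - 1*(-3) = 7 + 3 = 10)
a(v, H) = H + v
√(-31015 + a(Y, K(b(3, 6)))) = √(-31015 + (10 - 34)) = √(-31015 - 24) = √(-31039) = I*√31039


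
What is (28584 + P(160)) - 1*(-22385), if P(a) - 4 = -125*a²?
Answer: -3149027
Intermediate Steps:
P(a) = 4 - 125*a²
(28584 + P(160)) - 1*(-22385) = (28584 + (4 - 125*160²)) - 1*(-22385) = (28584 + (4 - 125*25600)) + 22385 = (28584 + (4 - 3200000)) + 22385 = (28584 - 3199996) + 22385 = -3171412 + 22385 = -3149027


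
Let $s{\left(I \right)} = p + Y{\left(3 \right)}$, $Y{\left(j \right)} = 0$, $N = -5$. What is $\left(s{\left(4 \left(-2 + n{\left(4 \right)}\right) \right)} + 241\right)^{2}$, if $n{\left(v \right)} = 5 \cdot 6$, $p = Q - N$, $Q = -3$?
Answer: $59049$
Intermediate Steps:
$p = 2$ ($p = -3 - -5 = -3 + 5 = 2$)
$n{\left(v \right)} = 30$
$s{\left(I \right)} = 2$ ($s{\left(I \right)} = 2 + 0 = 2$)
$\left(s{\left(4 \left(-2 + n{\left(4 \right)}\right) \right)} + 241\right)^{2} = \left(2 + 241\right)^{2} = 243^{2} = 59049$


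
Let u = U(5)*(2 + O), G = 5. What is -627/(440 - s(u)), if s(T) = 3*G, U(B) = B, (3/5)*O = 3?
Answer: -627/425 ≈ -1.4753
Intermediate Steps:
O = 5 (O = (5/3)*3 = 5)
u = 35 (u = 5*(2 + 5) = 5*7 = 35)
s(T) = 15 (s(T) = 3*5 = 15)
-627/(440 - s(u)) = -627/(440 - 1*15) = -627/(440 - 15) = -627/425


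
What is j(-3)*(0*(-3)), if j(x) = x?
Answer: 0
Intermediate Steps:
j(-3)*(0*(-3)) = -0*(-3) = -3*0 = 0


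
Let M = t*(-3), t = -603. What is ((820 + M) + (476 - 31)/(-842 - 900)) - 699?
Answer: 3361615/1742 ≈ 1929.7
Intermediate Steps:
M = 1809 (M = -603*(-3) = 1809)
((820 + M) + (476 - 31)/(-842 - 900)) - 699 = ((820 + 1809) + (476 - 31)/(-842 - 900)) - 699 = (2629 + 445/(-1742)) - 699 = (2629 + 445*(-1/1742)) - 699 = (2629 - 445/1742) - 699 = 4579273/1742 - 699 = 3361615/1742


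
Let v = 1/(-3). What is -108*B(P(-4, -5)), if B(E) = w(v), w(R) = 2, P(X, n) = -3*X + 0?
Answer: -216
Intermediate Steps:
P(X, n) = -3*X
v = -⅓ ≈ -0.33333
B(E) = 2
-108*B(P(-4, -5)) = -108*2 = -216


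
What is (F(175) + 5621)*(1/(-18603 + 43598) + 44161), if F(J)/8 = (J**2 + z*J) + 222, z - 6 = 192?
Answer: 584571390789012/24995 ≈ 2.3388e+10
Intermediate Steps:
z = 198 (z = 6 + 192 = 198)
F(J) = 1776 + 8*J**2 + 1584*J (F(J) = 8*((J**2 + 198*J) + 222) = 8*(222 + J**2 + 198*J) = 1776 + 8*J**2 + 1584*J)
(F(175) + 5621)*(1/(-18603 + 43598) + 44161) = ((1776 + 8*175**2 + 1584*175) + 5621)*(1/(-18603 + 43598) + 44161) = ((1776 + 8*30625 + 277200) + 5621)*(1/24995 + 44161) = ((1776 + 245000 + 277200) + 5621)*(1/24995 + 44161) = (523976 + 5621)*(1103804196/24995) = 529597*(1103804196/24995) = 584571390789012/24995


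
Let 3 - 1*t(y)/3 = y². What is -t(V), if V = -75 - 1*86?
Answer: 77754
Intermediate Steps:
V = -161 (V = -75 - 86 = -161)
t(y) = 9 - 3*y²
-t(V) = -(9 - 3*(-161)²) = -(9 - 3*25921) = -(9 - 77763) = -1*(-77754) = 77754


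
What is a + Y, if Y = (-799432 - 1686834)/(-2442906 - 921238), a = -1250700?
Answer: -2103766207267/1682072 ≈ -1.2507e+6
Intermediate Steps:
Y = 1243133/1682072 (Y = -2486266/(-3364144) = -2486266*(-1/3364144) = 1243133/1682072 ≈ 0.73905)
a + Y = -1250700 + 1243133/1682072 = -2103766207267/1682072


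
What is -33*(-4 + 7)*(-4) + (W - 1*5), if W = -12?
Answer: 379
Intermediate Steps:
-33*(-4 + 7)*(-4) + (W - 1*5) = -33*(-4 + 7)*(-4) + (-12 - 1*5) = -99*(-4) + (-12 - 5) = -33*(-12) - 17 = 396 - 17 = 379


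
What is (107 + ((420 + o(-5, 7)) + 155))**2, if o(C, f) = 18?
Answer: 490000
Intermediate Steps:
(107 + ((420 + o(-5, 7)) + 155))**2 = (107 + ((420 + 18) + 155))**2 = (107 + (438 + 155))**2 = (107 + 593)**2 = 700**2 = 490000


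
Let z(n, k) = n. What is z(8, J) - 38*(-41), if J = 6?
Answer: 1566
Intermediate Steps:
z(8, J) - 38*(-41) = 8 - 38*(-41) = 8 + 1558 = 1566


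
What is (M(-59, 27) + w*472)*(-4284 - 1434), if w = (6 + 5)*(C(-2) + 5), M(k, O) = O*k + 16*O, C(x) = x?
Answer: -82424970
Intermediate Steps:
M(k, O) = 16*O + O*k
w = 33 (w = (6 + 5)*(-2 + 5) = 11*3 = 33)
(M(-59, 27) + w*472)*(-4284 - 1434) = (27*(16 - 59) + 33*472)*(-4284 - 1434) = (27*(-43) + 15576)*(-5718) = (-1161 + 15576)*(-5718) = 14415*(-5718) = -82424970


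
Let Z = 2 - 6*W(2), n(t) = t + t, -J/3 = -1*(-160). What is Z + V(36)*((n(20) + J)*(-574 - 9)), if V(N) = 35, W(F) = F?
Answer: 8978190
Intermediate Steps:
J = -480 (J = -(-3)*(-160) = -3*160 = -480)
n(t) = 2*t
Z = -10 (Z = 2 - 6*2 = 2 - 12 = -10)
Z + V(36)*((n(20) + J)*(-574 - 9)) = -10 + 35*((2*20 - 480)*(-574 - 9)) = -10 + 35*((40 - 480)*(-583)) = -10 + 35*(-440*(-583)) = -10 + 35*256520 = -10 + 8978200 = 8978190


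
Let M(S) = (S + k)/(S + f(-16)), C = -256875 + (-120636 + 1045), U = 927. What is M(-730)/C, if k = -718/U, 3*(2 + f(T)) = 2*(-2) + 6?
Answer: -169357/63805904709 ≈ -2.6543e-6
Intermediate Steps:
f(T) = -4/3 (f(T) = -2 + (2*(-2) + 6)/3 = -2 + (-4 + 6)/3 = -2 + (1/3)*2 = -2 + 2/3 = -4/3)
k = -718/927 ≈ -0.77454
C = -376466 (C = -256875 - 119591 = -376466)
M(S) = (-718/927 + S)/(-4/3 + S) (M(S) = (S - 718/927)/(S - 4/3) = (-718/927 + S)/(-4/3 + S))
M(-730)/C = ((-718 + 927*(-730))/(309*(-4 + 3*(-730))))/(-376466) = ((-718 - 676710)/(309*(-4 - 2190)))*(-1/376466) = ((1/309)*(-677428)/(-2194))*(-1/376466) = ((1/309)*(-1/2194)*(-677428))*(-1/376466) = (338714/338973)*(-1/376466) = -169357/63805904709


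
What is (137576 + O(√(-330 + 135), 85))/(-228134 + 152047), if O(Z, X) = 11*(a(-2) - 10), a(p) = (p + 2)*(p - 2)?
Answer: -137466/76087 ≈ -1.8067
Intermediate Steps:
a(p) = (-2 + p)*(2 + p) (a(p) = (2 + p)*(-2 + p) = (-2 + p)*(2 + p))
O(Z, X) = -110 (O(Z, X) = 11*((-4 + (-2)²) - 10) = 11*((-4 + 4) - 10) = 11*(0 - 10) = 11*(-10) = -110)
(137576 + O(√(-330 + 135), 85))/(-228134 + 152047) = (137576 - 110)/(-228134 + 152047) = 137466/(-76087) = 137466*(-1/76087) = -137466/76087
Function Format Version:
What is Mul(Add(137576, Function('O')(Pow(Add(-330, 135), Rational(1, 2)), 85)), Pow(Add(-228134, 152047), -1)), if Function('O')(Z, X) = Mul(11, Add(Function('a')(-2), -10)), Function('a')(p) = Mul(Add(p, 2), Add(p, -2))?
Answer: Rational(-137466, 76087) ≈ -1.8067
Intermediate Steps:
Function('a')(p) = Mul(Add(-2, p), Add(2, p)) (Function('a')(p) = Mul(Add(2, p), Add(-2, p)) = Mul(Add(-2, p), Add(2, p)))
Function('O')(Z, X) = -110 (Function('O')(Z, X) = Mul(11, Add(Add(-4, Pow(-2, 2)), -10)) = Mul(11, Add(Add(-4, 4), -10)) = Mul(11, Add(0, -10)) = Mul(11, -10) = -110)
Mul(Add(137576, Function('O')(Pow(Add(-330, 135), Rational(1, 2)), 85)), Pow(Add(-228134, 152047), -1)) = Mul(Add(137576, -110), Pow(Add(-228134, 152047), -1)) = Mul(137466, Pow(-76087, -1)) = Mul(137466, Rational(-1, 76087)) = Rational(-137466, 76087)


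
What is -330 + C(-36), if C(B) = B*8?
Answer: -618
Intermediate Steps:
C(B) = 8*B
-330 + C(-36) = -330 + 8*(-36) = -330 - 288 = -618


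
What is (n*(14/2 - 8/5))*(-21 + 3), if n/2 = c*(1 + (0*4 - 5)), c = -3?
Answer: -11664/5 ≈ -2332.8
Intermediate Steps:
n = 24 (n = 2*(-3*(1 + (0*4 - 5))) = 2*(-3*(1 + (0 - 5))) = 2*(-3*(1 - 5)) = 2*(-3*(-4)) = 2*12 = 24)
(n*(14/2 - 8/5))*(-21 + 3) = (24*(14/2 - 8/5))*(-21 + 3) = (24*(14*(1/2) - 8*1/5))*(-18) = (24*(7 - 8/5))*(-18) = (24*(27/5))*(-18) = (648/5)*(-18) = -11664/5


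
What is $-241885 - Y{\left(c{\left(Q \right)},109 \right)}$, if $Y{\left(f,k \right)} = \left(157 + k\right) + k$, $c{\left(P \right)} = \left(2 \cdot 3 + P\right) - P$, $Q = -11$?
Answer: $-242260$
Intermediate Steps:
$c{\left(P \right)} = 6$ ($c{\left(P \right)} = \left(6 + P\right) - P = 6$)
$Y{\left(f,k \right)} = 157 + 2 k$
$-241885 - Y{\left(c{\left(Q \right)},109 \right)} = -241885 - \left(157 + 2 \cdot 109\right) = -241885 - \left(157 + 218\right) = -241885 - 375 = -242260$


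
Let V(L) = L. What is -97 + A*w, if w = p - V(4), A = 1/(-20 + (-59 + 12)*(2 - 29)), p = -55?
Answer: -121212/1249 ≈ -97.047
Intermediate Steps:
A = 1/1249 (A = 1/(-20 - 47*(-27)) = 1/(-20 + 1269) = 1/1249 ≈ 0.00080064)
w = -59 (w = -55 - 1*4 = -55 - 4 = -59)
-97 + A*w = -97 + (1/1249)*(-59) = -97 - 59/1249 = -121212/1249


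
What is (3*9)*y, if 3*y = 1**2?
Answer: 9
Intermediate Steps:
y = 1/3 (y = (1/3)*1**2 = (1/3)*1 = 1/3 ≈ 0.33333)
(3*9)*y = (3*9)*(1/3) = 27*(1/3) = 9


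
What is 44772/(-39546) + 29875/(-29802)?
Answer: -10750991/5036538 ≈ -2.1346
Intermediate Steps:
44772/(-39546) + 29875/(-29802) = 44772*(-1/39546) + 29875*(-1/29802) = -574/507 - 29875/29802 = -10750991/5036538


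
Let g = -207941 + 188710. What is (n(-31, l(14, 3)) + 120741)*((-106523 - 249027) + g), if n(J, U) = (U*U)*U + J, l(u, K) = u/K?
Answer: -407501130278/9 ≈ -4.5278e+10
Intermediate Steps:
g = -19231
n(J, U) = J + U³ (n(J, U) = U²*U + J = U³ + J = J + U³)
(n(-31, l(14, 3)) + 120741)*((-106523 - 249027) + g) = ((-31 + (14/3)³) + 120741)*((-106523 - 249027) - 19231) = ((-31 + (14*(⅓))³) + 120741)*(-355550 - 19231) = ((-31 + (14/3)³) + 120741)*(-374781) = ((-31 + 2744/27) + 120741)*(-374781) = (1907/27 + 120741)*(-374781) = (3261914/27)*(-374781) = -407501130278/9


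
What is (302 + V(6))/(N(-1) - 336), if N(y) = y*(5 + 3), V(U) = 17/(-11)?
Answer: -3305/3784 ≈ -0.87341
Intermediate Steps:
V(U) = -17/11 (V(U) = 17*(-1/11) = -17/11)
N(y) = 8*y (N(y) = y*8 = 8*y)
(302 + V(6))/(N(-1) - 336) = (302 - 17/11)/(8*(-1) - 336) = 3305/(11*(-8 - 336)) = (3305/11)/(-344) = (3305/11)*(-1/344) = -3305/3784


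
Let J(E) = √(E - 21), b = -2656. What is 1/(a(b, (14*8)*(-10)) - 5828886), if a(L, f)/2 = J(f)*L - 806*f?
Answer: I/(2*(-2011723*I + 2656*√1141)) ≈ -2.4805e-7 + 1.1062e-8*I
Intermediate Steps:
J(E) = √(-21 + E)
a(L, f) = -1612*f + 2*L*√(-21 + f) (a(L, f) = 2*(√(-21 + f)*L - 806*f) = 2*(L*√(-21 + f) - 806*f) = 2*(-806*f + L*√(-21 + f)) = -1612*f + 2*L*√(-21 + f))
1/(a(b, (14*8)*(-10)) - 5828886) = 1/((-1612*14*8*(-10) + 2*(-2656)*√(-21 + (14*8)*(-10))) - 5828886) = 1/((-180544*(-10) + 2*(-2656)*√(-21 + 112*(-10))) - 5828886) = 1/((-1612*(-1120) + 2*(-2656)*√(-21 - 1120)) - 5828886) = 1/((1805440 + 2*(-2656)*√(-1141)) - 5828886) = 1/((1805440 + 2*(-2656)*(I*√1141)) - 5828886) = 1/((1805440 - 5312*I*√1141) - 5828886) = 1/(-4023446 - 5312*I*√1141)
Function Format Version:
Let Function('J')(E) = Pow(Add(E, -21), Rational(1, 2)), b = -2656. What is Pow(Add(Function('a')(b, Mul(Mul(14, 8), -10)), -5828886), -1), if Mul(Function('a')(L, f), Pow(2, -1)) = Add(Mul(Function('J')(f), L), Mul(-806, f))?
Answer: Mul(Rational(1, 2), I, Pow(Add(Mul(-2011723, I), Mul(2656, Pow(1141, Rational(1, 2)))), -1)) ≈ Add(-2.4805e-7, Mul(1.1062e-8, I))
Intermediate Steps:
Function('J')(E) = Pow(Add(-21, E), Rational(1, 2))
Function('a')(L, f) = Add(Mul(-1612, f), Mul(2, L, Pow(Add(-21, f), Rational(1, 2)))) (Function('a')(L, f) = Mul(2, Add(Mul(Pow(Add(-21, f), Rational(1, 2)), L), Mul(-806, f))) = Mul(2, Add(Mul(L, Pow(Add(-21, f), Rational(1, 2))), Mul(-806, f))) = Mul(2, Add(Mul(-806, f), Mul(L, Pow(Add(-21, f), Rational(1, 2))))) = Add(Mul(-1612, f), Mul(2, L, Pow(Add(-21, f), Rational(1, 2)))))
Pow(Add(Function('a')(b, Mul(Mul(14, 8), -10)), -5828886), -1) = Pow(Add(Add(Mul(-1612, Mul(Mul(14, 8), -10)), Mul(2, -2656, Pow(Add(-21, Mul(Mul(14, 8), -10)), Rational(1, 2)))), -5828886), -1) = Pow(Add(Add(Mul(-1612, Mul(112, -10)), Mul(2, -2656, Pow(Add(-21, Mul(112, -10)), Rational(1, 2)))), -5828886), -1) = Pow(Add(Add(Mul(-1612, -1120), Mul(2, -2656, Pow(Add(-21, -1120), Rational(1, 2)))), -5828886), -1) = Pow(Add(Add(1805440, Mul(2, -2656, Pow(-1141, Rational(1, 2)))), -5828886), -1) = Pow(Add(Add(1805440, Mul(2, -2656, Mul(I, Pow(1141, Rational(1, 2))))), -5828886), -1) = Pow(Add(Add(1805440, Mul(-5312, I, Pow(1141, Rational(1, 2)))), -5828886), -1) = Pow(Add(-4023446, Mul(-5312, I, Pow(1141, Rational(1, 2)))), -1)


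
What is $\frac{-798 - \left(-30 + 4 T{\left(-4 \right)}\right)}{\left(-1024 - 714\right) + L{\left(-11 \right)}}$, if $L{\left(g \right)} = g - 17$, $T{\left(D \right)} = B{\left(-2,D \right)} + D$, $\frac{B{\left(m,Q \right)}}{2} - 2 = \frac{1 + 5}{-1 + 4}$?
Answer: $\frac{392}{883} \approx 0.44394$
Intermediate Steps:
$B{\left(m,Q \right)} = 8$ ($B{\left(m,Q \right)} = 4 + 2 \frac{1 + 5}{-1 + 4} = 4 + 2 \cdot \frac{6}{3} = 4 + 2 \cdot 6 \cdot \frac{1}{3} = 4 + 2 \cdot 2 = 4 + 4 = 8$)
$T{\left(D \right)} = 8 + D$
$L{\left(g \right)} = -17 + g$
$\frac{-798 - \left(-30 + 4 T{\left(-4 \right)}\right)}{\left(-1024 - 714\right) + L{\left(-11 \right)}} = \frac{-798 + \left(30 - 4 \left(8 - 4\right)\right)}{\left(-1024 - 714\right) - 28} = \frac{-798 + \left(30 - 16\right)}{-1738 - 28} = \frac{-798 + \left(30 - 16\right)}{-1766} = \left(-798 + 14\right) \left(- \frac{1}{1766}\right) = \left(-784\right) \left(- \frac{1}{1766}\right) = \frac{392}{883}$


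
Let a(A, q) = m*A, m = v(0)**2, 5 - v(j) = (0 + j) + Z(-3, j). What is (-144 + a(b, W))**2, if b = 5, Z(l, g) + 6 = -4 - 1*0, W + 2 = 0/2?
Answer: 962361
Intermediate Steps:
W = -2 (W = -2 + 0/2 = -2 + 0*(1/2) = -2 + 0 = -2)
Z(l, g) = -10 (Z(l, g) = -6 + (-4 - 1*0) = -6 + (-4 + 0) = -6 - 4 = -10)
v(j) = 15 - j (v(j) = 5 - ((0 + j) - 10) = 5 - (j - 10) = 5 - (-10 + j) = 5 + (10 - j) = 15 - j)
m = 225 (m = (15 - 1*0)**2 = (15 + 0)**2 = 15**2 = 225)
a(A, q) = 225*A
(-144 + a(b, W))**2 = (-144 + 225*5)**2 = (-144 + 1125)**2 = 981**2 = 962361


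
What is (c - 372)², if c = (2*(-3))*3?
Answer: 152100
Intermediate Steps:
c = -18 (c = -6*3 = -18)
(c - 372)² = (-18 - 372)² = (-390)² = 152100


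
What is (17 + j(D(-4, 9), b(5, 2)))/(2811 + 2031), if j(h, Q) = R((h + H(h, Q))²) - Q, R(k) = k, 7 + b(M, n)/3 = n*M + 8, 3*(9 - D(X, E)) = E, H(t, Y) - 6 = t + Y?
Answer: 2585/4842 ≈ 0.53387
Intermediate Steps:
H(t, Y) = 6 + Y + t (H(t, Y) = 6 + (t + Y) = 6 + (Y + t) = 6 + Y + t)
D(X, E) = 9 - E/3
b(M, n) = 3 + 3*M*n (b(M, n) = -21 + 3*(n*M + 8) = -21 + 3*(M*n + 8) = -21 + 3*(8 + M*n) = -21 + (24 + 3*M*n) = 3 + 3*M*n)
j(h, Q) = (6 + Q + 2*h)² - Q (j(h, Q) = (h + (6 + Q + h))² - Q = (6 + Q + 2*h)² - Q)
(17 + j(D(-4, 9), b(5, 2)))/(2811 + 2031) = (17 + ((6 + (3 + 3*5*2) + 2*(9 - ⅓*9))² - (3 + 3*5*2)))/(2811 + 2031) = (17 + ((6 + (3 + 30) + 2*(9 - 3))² - (3 + 30)))/4842 = (17 + ((6 + 33 + 2*6)² - 1*33))*(1/4842) = (17 + ((6 + 33 + 12)² - 33))*(1/4842) = (17 + (51² - 33))*(1/4842) = (17 + (2601 - 33))*(1/4842) = (17 + 2568)*(1/4842) = 2585*(1/4842) = 2585/4842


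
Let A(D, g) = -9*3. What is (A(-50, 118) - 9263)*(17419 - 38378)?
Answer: 194709110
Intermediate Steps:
A(D, g) = -27
(A(-50, 118) - 9263)*(17419 - 38378) = (-27 - 9263)*(17419 - 38378) = -9290*(-20959) = 194709110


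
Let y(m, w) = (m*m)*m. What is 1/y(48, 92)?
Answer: 1/110592 ≈ 9.0422e-6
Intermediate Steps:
y(m, w) = m³ (y(m, w) = m²*m = m³)
1/y(48, 92) = 1/(48³) = 1/110592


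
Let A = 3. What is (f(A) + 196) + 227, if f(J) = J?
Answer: 426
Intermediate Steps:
(f(A) + 196) + 227 = (3 + 196) + 227 = 199 + 227 = 426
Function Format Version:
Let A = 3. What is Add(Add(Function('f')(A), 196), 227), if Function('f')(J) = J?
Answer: 426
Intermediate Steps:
Add(Add(Function('f')(A), 196), 227) = Add(Add(3, 196), 227) = Add(199, 227) = 426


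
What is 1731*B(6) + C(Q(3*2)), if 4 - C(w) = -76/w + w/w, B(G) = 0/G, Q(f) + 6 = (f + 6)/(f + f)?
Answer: -61/5 ≈ -12.200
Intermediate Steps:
Q(f) = -6 + (6 + f)/(2*f) (Q(f) = -6 + (f + 6)/(f + f) = -6 + (6 + f)/((2*f)) = -6 + (6 + f)*(1/(2*f)) = -6 + (6 + f)/(2*f))
B(G) = 0
C(w) = 3 + 76/w (C(w) = 4 - (-76/w + w/w) = 4 - (-76/w + 1) = 4 - (1 - 76/w) = 4 + (-1 + 76/w) = 3 + 76/w)
1731*B(6) + C(Q(3*2)) = 1731*0 + (3 + 76/(-11/2 + 3/((3*2)))) = 0 + (3 + 76/(-11/2 + 3/6)) = 0 + (3 + 76/(-11/2 + 3*(1/6))) = 0 + (3 + 76/(-11/2 + 1/2)) = 0 + (3 + 76/(-5)) = 0 + (3 + 76*(-1/5)) = 0 + (3 - 76/5) = 0 - 61/5 = -61/5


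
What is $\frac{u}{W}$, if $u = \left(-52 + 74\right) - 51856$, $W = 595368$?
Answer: $- \frac{8639}{99228} \approx -0.087062$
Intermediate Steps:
$u = -51834$ ($u = 22 - 51856 = -51834$)
$\frac{u}{W} = - \frac{51834}{595368} = \left(-51834\right) \frac{1}{595368} = - \frac{8639}{99228}$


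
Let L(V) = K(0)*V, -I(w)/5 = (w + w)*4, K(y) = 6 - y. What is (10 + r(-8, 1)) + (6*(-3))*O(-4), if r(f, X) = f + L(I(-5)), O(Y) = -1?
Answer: 1220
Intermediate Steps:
I(w) = -40*w (I(w) = -5*(w + w)*4 = -5*2*w*4 = -40*w)
L(V) = 6*V (L(V) = (6 - 1*0)*V = (6 + 0)*V = 6*V)
r(f, X) = 1200 + f (r(f, X) = f + 6*(-40*(-5)) = f + 6*200 = f + 1200 = 1200 + f)
(10 + r(-8, 1)) + (6*(-3))*O(-4) = (10 + (1200 - 8)) + (6*(-3))*(-1) = (10 + 1192) - 18*(-1) = 1202 + 18 = 1220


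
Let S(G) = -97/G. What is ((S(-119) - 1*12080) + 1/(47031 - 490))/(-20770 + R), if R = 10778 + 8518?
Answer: 33449551862/4081785323 ≈ 8.1948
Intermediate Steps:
R = 19296
((S(-119) - 1*12080) + 1/(47031 - 490))/(-20770 + R) = ((-97/(-119) - 1*12080) + 1/(47031 - 490))/(-20770 + 19296) = ((-97*(-1/119) - 12080) + 1/46541)/(-1474) = ((97/119 - 12080) + 1/46541)*(-1/1474) = (-1437423/119 + 1/46541)*(-1/1474) = -66899103724/5538379*(-1/1474) = 33449551862/4081785323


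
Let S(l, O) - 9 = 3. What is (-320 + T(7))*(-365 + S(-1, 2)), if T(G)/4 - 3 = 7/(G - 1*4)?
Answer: 316288/3 ≈ 1.0543e+5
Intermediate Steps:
S(l, O) = 12 (S(l, O) = 9 + 3 = 12)
T(G) = 12 + 28/(-4 + G) (T(G) = 12 + 4*(7/(G - 1*4)) = 12 + 4*(7/(G - 4)) = 12 + 4*(7/(-4 + G)) = 12 + 28/(-4 + G))
(-320 + T(7))*(-365 + S(-1, 2)) = (-320 + 4*(-5 + 3*7)/(-4 + 7))*(-365 + 12) = (-320 + 4*(-5 + 21)/3)*(-353) = (-320 + 4*(⅓)*16)*(-353) = (-320 + 64/3)*(-353) = -896/3*(-353) = 316288/3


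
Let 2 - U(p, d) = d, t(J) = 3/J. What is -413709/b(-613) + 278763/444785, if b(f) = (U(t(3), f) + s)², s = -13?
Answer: -82986731313/161191863140 ≈ -0.51483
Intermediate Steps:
U(p, d) = 2 - d
b(f) = (-11 - f)² (b(f) = ((2 - f) - 13)² = (-11 - f)²)
-413709/b(-613) + 278763/444785 = -413709/(11 - 613)² + 278763/444785 = -413709/((-602)²) + 278763*(1/444785) = -413709/362404 + 278763/444785 = -82986731313/161191863140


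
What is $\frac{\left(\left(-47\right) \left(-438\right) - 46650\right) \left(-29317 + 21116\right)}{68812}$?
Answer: $\frac{53437716}{17203} \approx 3106.3$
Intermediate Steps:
$\frac{\left(\left(-47\right) \left(-438\right) - 46650\right) \left(-29317 + 21116\right)}{68812} = \left(20586 - 46650\right) \left(-8201\right) \frac{1}{68812} = \left(-26064\right) \left(-8201\right) \frac{1}{68812} = 213750864 \cdot \frac{1}{68812} = \frac{53437716}{17203}$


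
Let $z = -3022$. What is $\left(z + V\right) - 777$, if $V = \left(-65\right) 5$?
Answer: $-4124$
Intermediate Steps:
$V = -325$
$\left(z + V\right) - 777 = \left(-3022 - 325\right) - 777 = -3347 - 777 = -4124$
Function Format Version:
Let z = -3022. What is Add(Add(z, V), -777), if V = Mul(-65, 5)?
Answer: -4124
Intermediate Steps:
V = -325
Add(Add(z, V), -777) = Add(Add(-3022, -325), -777) = Add(-3347, -777) = -4124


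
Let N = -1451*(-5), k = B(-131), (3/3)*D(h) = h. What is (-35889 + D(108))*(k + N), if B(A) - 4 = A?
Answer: -255046968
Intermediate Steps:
D(h) = h
B(A) = 4 + A
k = -127 (k = 4 - 131 = -127)
N = 7255
(-35889 + D(108))*(k + N) = (-35889 + 108)*(-127 + 7255) = -35781*7128 = -255046968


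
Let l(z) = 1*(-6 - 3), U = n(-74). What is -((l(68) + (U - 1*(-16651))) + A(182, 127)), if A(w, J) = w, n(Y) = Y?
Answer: -16750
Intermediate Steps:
U = -74
l(z) = -9 (l(z) = 1*(-9) = -9)
-((l(68) + (U - 1*(-16651))) + A(182, 127)) = -((-9 + (-74 - 1*(-16651))) + 182) = -((-9 + (-74 + 16651)) + 182) = -((-9 + 16577) + 182) = -(16568 + 182) = -1*16750 = -16750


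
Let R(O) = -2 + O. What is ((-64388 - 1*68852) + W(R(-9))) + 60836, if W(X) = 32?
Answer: -72372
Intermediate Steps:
((-64388 - 1*68852) + W(R(-9))) + 60836 = ((-64388 - 1*68852) + 32) + 60836 = ((-64388 - 68852) + 32) + 60836 = (-133240 + 32) + 60836 = -133208 + 60836 = -72372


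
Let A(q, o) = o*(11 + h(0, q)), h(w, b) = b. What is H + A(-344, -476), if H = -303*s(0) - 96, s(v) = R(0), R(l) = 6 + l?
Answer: 156594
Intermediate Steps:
A(q, o) = o*(11 + q)
s(v) = 6 (s(v) = 6 + 0 = 6)
H = -1914 (H = -303*6 - 96 = -1818 - 96 = -1914)
H + A(-344, -476) = -1914 - 476*(11 - 344) = -1914 - 476*(-333) = -1914 + 158508 = 156594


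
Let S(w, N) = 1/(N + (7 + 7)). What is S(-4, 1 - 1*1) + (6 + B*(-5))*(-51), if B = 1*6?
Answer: 17137/14 ≈ 1224.1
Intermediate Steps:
S(w, N) = 1/(14 + N) (S(w, N) = 1/(N + 14) = 1/(14 + N))
B = 6
S(-4, 1 - 1*1) + (6 + B*(-5))*(-51) = 1/(14 + (1 - 1*1)) + (6 + 6*(-5))*(-51) = 1/(14 + (1 - 1)) + (6 - 30)*(-51) = 1/(14 + 0) - 24*(-51) = 1/14 + 1224 = 17137/14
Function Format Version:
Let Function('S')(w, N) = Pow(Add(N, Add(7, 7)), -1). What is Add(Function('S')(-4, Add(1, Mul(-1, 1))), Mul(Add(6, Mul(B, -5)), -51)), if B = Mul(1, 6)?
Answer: Rational(17137, 14) ≈ 1224.1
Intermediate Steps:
Function('S')(w, N) = Pow(Add(14, N), -1) (Function('S')(w, N) = Pow(Add(N, 14), -1) = Pow(Add(14, N), -1))
B = 6
Add(Function('S')(-4, Add(1, Mul(-1, 1))), Mul(Add(6, Mul(B, -5)), -51)) = Add(Pow(Add(14, Add(1, Mul(-1, 1))), -1), Mul(Add(6, Mul(6, -5)), -51)) = Add(Pow(Add(14, Add(1, -1)), -1), Mul(Add(6, -30), -51)) = Add(Pow(Add(14, 0), -1), Mul(-24, -51)) = Add(Pow(14, -1), 1224) = Add(Rational(1, 14), 1224) = Rational(17137, 14)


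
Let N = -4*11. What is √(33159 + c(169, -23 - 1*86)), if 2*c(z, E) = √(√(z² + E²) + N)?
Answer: √(132636 + 2*√(-44 + √40442))/2 ≈ 182.11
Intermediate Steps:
N = -44
c(z, E) = √(-44 + √(E² + z²))/2 (c(z, E) = √(√(z² + E²) - 44)/2 = √(√(E² + z²) - 44)/2 = √(-44 + √(E² + z²))/2)
√(33159 + c(169, -23 - 1*86)) = √(33159 + √(-44 + √((-23 - 1*86)² + 169²))/2) = √(33159 + √(-44 + √((-23 - 86)² + 28561))/2) = √(33159 + √(-44 + √((-109)² + 28561))/2) = √(33159 + √(-44 + √(11881 + 28561))/2) = √(33159 + √(-44 + √40442)/2)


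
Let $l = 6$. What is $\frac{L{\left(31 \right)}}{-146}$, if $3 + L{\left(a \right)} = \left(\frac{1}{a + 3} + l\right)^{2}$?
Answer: $- \frac{38557}{168776} \approx -0.22845$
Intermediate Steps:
$L{\left(a \right)} = -3 + \left(6 + \frac{1}{3 + a}\right)^{2}$ ($L{\left(a \right)} = -3 + \left(\frac{1}{a + 3} + 6\right)^{2} = -3 + \left(\frac{1}{3 + a} + 6\right)^{2} = -3 + \left(6 + \frac{1}{3 + a}\right)^{2}$)
$\frac{L{\left(31 \right)}}{-146} = \frac{-3 + \frac{\left(19 + 6 \cdot 31\right)^{2}}{\left(3 + 31\right)^{2}}}{-146} = \left(-3 + \frac{\left(19 + 186\right)^{2}}{1156}\right) \left(- \frac{1}{146}\right) = \left(-3 + \frac{205^{2}}{1156}\right) \left(- \frac{1}{146}\right) = \left(-3 + \frac{1}{1156} \cdot 42025\right) \left(- \frac{1}{146}\right) = \left(-3 + \frac{42025}{1156}\right) \left(- \frac{1}{146}\right) = \frac{38557}{1156} \left(- \frac{1}{146}\right) = - \frac{38557}{168776}$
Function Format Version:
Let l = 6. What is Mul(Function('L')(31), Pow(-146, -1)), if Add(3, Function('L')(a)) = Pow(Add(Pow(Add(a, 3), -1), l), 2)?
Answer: Rational(-38557, 168776) ≈ -0.22845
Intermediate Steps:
Function('L')(a) = Add(-3, Pow(Add(6, Pow(Add(3, a), -1)), 2)) (Function('L')(a) = Add(-3, Pow(Add(Pow(Add(a, 3), -1), 6), 2)) = Add(-3, Pow(Add(Pow(Add(3, a), -1), 6), 2)) = Add(-3, Pow(Add(6, Pow(Add(3, a), -1)), 2)))
Mul(Function('L')(31), Pow(-146, -1)) = Mul(Add(-3, Mul(Pow(Add(3, 31), -2), Pow(Add(19, Mul(6, 31)), 2))), Pow(-146, -1)) = Mul(Add(-3, Mul(Pow(34, -2), Pow(Add(19, 186), 2))), Rational(-1, 146)) = Mul(Add(-3, Mul(Rational(1, 1156), Pow(205, 2))), Rational(-1, 146)) = Mul(Add(-3, Mul(Rational(1, 1156), 42025)), Rational(-1, 146)) = Mul(Add(-3, Rational(42025, 1156)), Rational(-1, 146)) = Mul(Rational(38557, 1156), Rational(-1, 146)) = Rational(-38557, 168776)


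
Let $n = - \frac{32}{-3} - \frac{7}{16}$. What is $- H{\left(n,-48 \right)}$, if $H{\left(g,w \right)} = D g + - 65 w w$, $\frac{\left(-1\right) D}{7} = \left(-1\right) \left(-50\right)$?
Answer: $\frac{3680165}{24} \approx 1.5334 \cdot 10^{5}$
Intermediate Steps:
$D = -350$ ($D = - 7 \left(\left(-1\right) \left(-50\right)\right) = \left(-7\right) 50 = -350$)
$n = \frac{491}{48}$ ($n = \left(-32\right) \left(- \frac{1}{3}\right) - \frac{7}{16} = \frac{32}{3} - \frac{7}{16} = \frac{491}{48} \approx 10.229$)
$H{\left(g,w \right)} = - 350 g - 65 w^{2}$ ($H{\left(g,w \right)} = - 350 g + - 65 w w = - 350 g - 65 w^{2}$)
$- H{\left(n,-48 \right)} = - (\left(-350\right) \frac{491}{48} - 65 \left(-48\right)^{2}) = - (- \frac{85925}{24} - 149760) = \left(-1\right) \left(- \frac{3680165}{24}\right) = \frac{3680165}{24}$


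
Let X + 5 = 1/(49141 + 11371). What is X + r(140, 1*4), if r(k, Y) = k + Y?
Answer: 8411169/60512 ≈ 139.00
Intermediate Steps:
r(k, Y) = Y + k
X = -302559/60512 (X = -5 + 1/(49141 + 11371) = -5 + 1/60512 = -302559/60512 ≈ -5.0000)
X + r(140, 1*4) = -302559/60512 + (1*4 + 140) = -302559/60512 + (4 + 140) = -302559/60512 + 144 = 8411169/60512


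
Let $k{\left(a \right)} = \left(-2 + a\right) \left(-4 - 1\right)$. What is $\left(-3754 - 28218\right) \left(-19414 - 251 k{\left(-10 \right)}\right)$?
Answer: $1102202728$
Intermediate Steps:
$k{\left(a \right)} = 10 - 5 a$ ($k{\left(a \right)} = \left(-2 + a\right) \left(-5\right) = 10 - 5 a$)
$\left(-3754 - 28218\right) \left(-19414 - 251 k{\left(-10 \right)}\right) = \left(-3754 - 28218\right) \left(-19414 - 251 \left(10 - -50\right)\right) = - 31972 \left(-19414 - 251 \left(10 + 50\right)\right) = - 31972 \left(-19414 - 15060\right) = \left(-31972\right) \left(-34474\right) = 1102202728$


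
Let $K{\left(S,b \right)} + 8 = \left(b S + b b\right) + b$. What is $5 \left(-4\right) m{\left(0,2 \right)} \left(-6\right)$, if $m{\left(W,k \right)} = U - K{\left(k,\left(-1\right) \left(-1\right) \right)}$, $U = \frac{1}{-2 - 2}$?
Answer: $450$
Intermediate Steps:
$K{\left(S,b \right)} = -8 + b + b^{2} + S b$ ($K{\left(S,b \right)} = -8 + \left(\left(b S + b b\right) + b\right) = -8 + \left(\left(S b + b^{2}\right) + b\right) = -8 + \left(\left(b^{2} + S b\right) + b\right) = -8 + \left(b + b^{2} + S b\right) = -8 + b + b^{2} + S b$)
$U = - \frac{1}{4}$ ($U = \frac{1}{-4} = - \frac{1}{4} \approx -0.25$)
$m{\left(W,k \right)} = \frac{23}{4} - k$ ($m{\left(W,k \right)} = - \frac{1}{4} - \left(-8 - -1 + \left(\left(-1\right) \left(-1\right)\right)^{2} + k \left(\left(-1\right) \left(-1\right)\right)\right) = - \frac{1}{4} - \left(-8 + 1 + 1^{2} + k 1\right) = - \frac{1}{4} - \left(-8 + 1 + 1 + k\right) = - \frac{1}{4} - \left(-6 + k\right) = \frac{23}{4} - k$)
$5 \left(-4\right) m{\left(0,2 \right)} \left(-6\right) = 5 \left(-4\right) \left(\frac{23}{4} - 2\right) \left(-6\right) = - 20 \left(\frac{23}{4} - 2\right) \left(-6\right) = \left(-20\right) \frac{15}{4} \left(-6\right) = \left(-75\right) \left(-6\right) = 450$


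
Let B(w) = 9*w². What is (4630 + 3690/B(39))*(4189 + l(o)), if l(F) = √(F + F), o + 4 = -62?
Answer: 29501618960/1521 + 14085280*I*√33/1521 ≈ 1.9396e+7 + 53198.0*I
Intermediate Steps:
o = -66 (o = -4 - 62 = -66)
l(F) = √2*√F (l(F) = √(2*F) = √2*√F)
(4630 + 3690/B(39))*(4189 + l(o)) = (4630 + 3690/((9*39²)))*(4189 + √2*√(-66)) = (4630 + 3690/((9*1521)))*(4189 + √2*(I*√66)) = (4630 + 3690/13689)*(4189 + 2*I*√33) = (4630 + 3690*(1/13689))*(4189 + 2*I*√33) = (4630 + 410/1521)*(4189 + 2*I*√33) = 7042640*(4189 + 2*I*√33)/1521 = 29501618960/1521 + 14085280*I*√33/1521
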